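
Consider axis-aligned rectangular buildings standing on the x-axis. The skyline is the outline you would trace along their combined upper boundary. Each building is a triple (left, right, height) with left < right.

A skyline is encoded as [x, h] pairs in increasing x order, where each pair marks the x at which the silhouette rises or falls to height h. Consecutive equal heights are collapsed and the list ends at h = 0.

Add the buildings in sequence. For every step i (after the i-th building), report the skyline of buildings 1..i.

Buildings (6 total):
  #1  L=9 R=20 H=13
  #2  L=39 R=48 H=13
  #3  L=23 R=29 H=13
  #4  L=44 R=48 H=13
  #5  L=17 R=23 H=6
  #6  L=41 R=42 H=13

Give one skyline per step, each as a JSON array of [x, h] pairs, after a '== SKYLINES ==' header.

== SKYLINES ==
[[9,13],[20,0]]
[[9,13],[20,0],[39,13],[48,0]]
[[9,13],[20,0],[23,13],[29,0],[39,13],[48,0]]
[[9,13],[20,0],[23,13],[29,0],[39,13],[48,0]]
[[9,13],[20,6],[23,13],[29,0],[39,13],[48,0]]
[[9,13],[20,6],[23,13],[29,0],[39,13],[48,0]]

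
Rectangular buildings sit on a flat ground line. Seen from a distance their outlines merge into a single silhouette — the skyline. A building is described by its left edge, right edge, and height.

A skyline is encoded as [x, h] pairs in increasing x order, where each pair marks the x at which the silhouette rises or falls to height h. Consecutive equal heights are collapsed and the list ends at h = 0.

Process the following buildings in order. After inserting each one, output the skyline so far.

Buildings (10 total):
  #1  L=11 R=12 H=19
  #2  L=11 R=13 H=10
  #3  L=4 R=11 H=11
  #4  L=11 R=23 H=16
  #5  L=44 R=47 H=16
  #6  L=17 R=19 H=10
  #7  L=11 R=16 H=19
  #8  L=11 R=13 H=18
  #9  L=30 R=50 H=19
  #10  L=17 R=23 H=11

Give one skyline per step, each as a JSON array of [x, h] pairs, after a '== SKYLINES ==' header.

== SKYLINES ==
[[11,19],[12,0]]
[[11,19],[12,10],[13,0]]
[[4,11],[11,19],[12,10],[13,0]]
[[4,11],[11,19],[12,16],[23,0]]
[[4,11],[11,19],[12,16],[23,0],[44,16],[47,0]]
[[4,11],[11,19],[12,16],[23,0],[44,16],[47,0]]
[[4,11],[11,19],[16,16],[23,0],[44,16],[47,0]]
[[4,11],[11,19],[16,16],[23,0],[44,16],[47,0]]
[[4,11],[11,19],[16,16],[23,0],[30,19],[50,0]]
[[4,11],[11,19],[16,16],[23,0],[30,19],[50,0]]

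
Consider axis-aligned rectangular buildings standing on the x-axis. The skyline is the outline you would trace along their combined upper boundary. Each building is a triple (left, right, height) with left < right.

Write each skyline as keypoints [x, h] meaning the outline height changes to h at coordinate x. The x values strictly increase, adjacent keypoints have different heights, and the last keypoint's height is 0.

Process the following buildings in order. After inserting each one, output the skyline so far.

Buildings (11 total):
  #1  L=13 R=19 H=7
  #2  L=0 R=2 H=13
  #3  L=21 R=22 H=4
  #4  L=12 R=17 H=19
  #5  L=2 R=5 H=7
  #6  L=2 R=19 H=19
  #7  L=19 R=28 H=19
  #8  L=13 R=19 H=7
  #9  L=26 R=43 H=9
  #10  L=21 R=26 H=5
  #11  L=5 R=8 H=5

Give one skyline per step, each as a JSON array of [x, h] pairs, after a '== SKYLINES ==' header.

== SKYLINES ==
[[13,7],[19,0]]
[[0,13],[2,0],[13,7],[19,0]]
[[0,13],[2,0],[13,7],[19,0],[21,4],[22,0]]
[[0,13],[2,0],[12,19],[17,7],[19,0],[21,4],[22,0]]
[[0,13],[2,7],[5,0],[12,19],[17,7],[19,0],[21,4],[22,0]]
[[0,13],[2,19],[19,0],[21,4],[22,0]]
[[0,13],[2,19],[28,0]]
[[0,13],[2,19],[28,0]]
[[0,13],[2,19],[28,9],[43,0]]
[[0,13],[2,19],[28,9],[43,0]]
[[0,13],[2,19],[28,9],[43,0]]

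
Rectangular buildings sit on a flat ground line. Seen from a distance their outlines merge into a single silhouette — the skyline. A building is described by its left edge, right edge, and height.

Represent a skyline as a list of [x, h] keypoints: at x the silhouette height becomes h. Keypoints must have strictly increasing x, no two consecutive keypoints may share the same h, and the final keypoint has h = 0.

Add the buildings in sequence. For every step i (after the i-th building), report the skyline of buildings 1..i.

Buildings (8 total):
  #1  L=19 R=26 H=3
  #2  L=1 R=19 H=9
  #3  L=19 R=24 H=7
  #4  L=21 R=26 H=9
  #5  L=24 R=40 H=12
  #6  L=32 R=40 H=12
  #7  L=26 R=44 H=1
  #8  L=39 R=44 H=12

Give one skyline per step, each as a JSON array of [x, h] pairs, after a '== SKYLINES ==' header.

== SKYLINES ==
[[19,3],[26,0]]
[[1,9],[19,3],[26,0]]
[[1,9],[19,7],[24,3],[26,0]]
[[1,9],[19,7],[21,9],[26,0]]
[[1,9],[19,7],[21,9],[24,12],[40,0]]
[[1,9],[19,7],[21,9],[24,12],[40,0]]
[[1,9],[19,7],[21,9],[24,12],[40,1],[44,0]]
[[1,9],[19,7],[21,9],[24,12],[44,0]]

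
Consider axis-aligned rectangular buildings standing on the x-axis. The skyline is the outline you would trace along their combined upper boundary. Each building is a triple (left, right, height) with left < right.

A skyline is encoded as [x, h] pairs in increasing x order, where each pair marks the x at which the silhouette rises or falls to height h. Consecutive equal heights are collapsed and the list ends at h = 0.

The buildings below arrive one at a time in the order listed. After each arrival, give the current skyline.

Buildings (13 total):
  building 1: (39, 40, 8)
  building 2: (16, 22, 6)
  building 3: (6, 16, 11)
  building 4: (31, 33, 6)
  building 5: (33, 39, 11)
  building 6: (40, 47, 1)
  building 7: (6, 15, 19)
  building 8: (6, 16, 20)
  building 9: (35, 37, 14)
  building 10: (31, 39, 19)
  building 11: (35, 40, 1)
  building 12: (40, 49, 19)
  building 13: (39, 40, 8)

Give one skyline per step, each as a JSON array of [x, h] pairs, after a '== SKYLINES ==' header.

== SKYLINES ==
[[39,8],[40,0]]
[[16,6],[22,0],[39,8],[40,0]]
[[6,11],[16,6],[22,0],[39,8],[40,0]]
[[6,11],[16,6],[22,0],[31,6],[33,0],[39,8],[40,0]]
[[6,11],[16,6],[22,0],[31,6],[33,11],[39,8],[40,0]]
[[6,11],[16,6],[22,0],[31,6],[33,11],[39,8],[40,1],[47,0]]
[[6,19],[15,11],[16,6],[22,0],[31,6],[33,11],[39,8],[40,1],[47,0]]
[[6,20],[16,6],[22,0],[31,6],[33,11],[39,8],[40,1],[47,0]]
[[6,20],[16,6],[22,0],[31,6],[33,11],[35,14],[37,11],[39,8],[40,1],[47,0]]
[[6,20],[16,6],[22,0],[31,19],[39,8],[40,1],[47,0]]
[[6,20],[16,6],[22,0],[31,19],[39,8],[40,1],[47,0]]
[[6,20],[16,6],[22,0],[31,19],[39,8],[40,19],[49,0]]
[[6,20],[16,6],[22,0],[31,19],[39,8],[40,19],[49,0]]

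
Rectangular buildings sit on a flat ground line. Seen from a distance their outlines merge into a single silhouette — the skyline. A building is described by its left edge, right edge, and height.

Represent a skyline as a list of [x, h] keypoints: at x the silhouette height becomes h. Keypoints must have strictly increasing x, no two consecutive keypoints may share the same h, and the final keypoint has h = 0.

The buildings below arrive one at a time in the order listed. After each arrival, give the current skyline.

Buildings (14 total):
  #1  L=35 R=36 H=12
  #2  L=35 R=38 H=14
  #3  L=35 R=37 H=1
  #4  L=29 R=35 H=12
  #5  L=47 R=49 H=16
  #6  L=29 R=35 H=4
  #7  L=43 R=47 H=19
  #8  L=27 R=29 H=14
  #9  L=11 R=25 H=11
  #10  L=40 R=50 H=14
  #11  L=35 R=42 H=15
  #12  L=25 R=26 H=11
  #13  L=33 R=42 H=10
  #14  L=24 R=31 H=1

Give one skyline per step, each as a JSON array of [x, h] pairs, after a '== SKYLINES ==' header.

== SKYLINES ==
[[35,12],[36,0]]
[[35,14],[38,0]]
[[35,14],[38,0]]
[[29,12],[35,14],[38,0]]
[[29,12],[35,14],[38,0],[47,16],[49,0]]
[[29,12],[35,14],[38,0],[47,16],[49,0]]
[[29,12],[35,14],[38,0],[43,19],[47,16],[49,0]]
[[27,14],[29,12],[35,14],[38,0],[43,19],[47,16],[49,0]]
[[11,11],[25,0],[27,14],[29,12],[35,14],[38,0],[43,19],[47,16],[49,0]]
[[11,11],[25,0],[27,14],[29,12],[35,14],[38,0],[40,14],[43,19],[47,16],[49,14],[50,0]]
[[11,11],[25,0],[27,14],[29,12],[35,15],[42,14],[43,19],[47,16],[49,14],[50,0]]
[[11,11],[26,0],[27,14],[29,12],[35,15],[42,14],[43,19],[47,16],[49,14],[50,0]]
[[11,11],[26,0],[27,14],[29,12],[35,15],[42,14],[43,19],[47,16],[49,14],[50,0]]
[[11,11],[26,1],[27,14],[29,12],[35,15],[42,14],[43,19],[47,16],[49,14],[50,0]]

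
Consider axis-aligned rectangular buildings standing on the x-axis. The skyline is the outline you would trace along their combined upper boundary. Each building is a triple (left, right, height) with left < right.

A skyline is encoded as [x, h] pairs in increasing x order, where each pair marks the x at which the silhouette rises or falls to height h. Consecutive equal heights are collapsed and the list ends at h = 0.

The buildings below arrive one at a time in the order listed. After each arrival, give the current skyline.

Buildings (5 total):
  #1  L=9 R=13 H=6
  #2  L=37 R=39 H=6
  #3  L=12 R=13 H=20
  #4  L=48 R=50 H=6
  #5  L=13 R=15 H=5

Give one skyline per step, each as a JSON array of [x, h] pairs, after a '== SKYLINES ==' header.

== SKYLINES ==
[[9,6],[13,0]]
[[9,6],[13,0],[37,6],[39,0]]
[[9,6],[12,20],[13,0],[37,6],[39,0]]
[[9,6],[12,20],[13,0],[37,6],[39,0],[48,6],[50,0]]
[[9,6],[12,20],[13,5],[15,0],[37,6],[39,0],[48,6],[50,0]]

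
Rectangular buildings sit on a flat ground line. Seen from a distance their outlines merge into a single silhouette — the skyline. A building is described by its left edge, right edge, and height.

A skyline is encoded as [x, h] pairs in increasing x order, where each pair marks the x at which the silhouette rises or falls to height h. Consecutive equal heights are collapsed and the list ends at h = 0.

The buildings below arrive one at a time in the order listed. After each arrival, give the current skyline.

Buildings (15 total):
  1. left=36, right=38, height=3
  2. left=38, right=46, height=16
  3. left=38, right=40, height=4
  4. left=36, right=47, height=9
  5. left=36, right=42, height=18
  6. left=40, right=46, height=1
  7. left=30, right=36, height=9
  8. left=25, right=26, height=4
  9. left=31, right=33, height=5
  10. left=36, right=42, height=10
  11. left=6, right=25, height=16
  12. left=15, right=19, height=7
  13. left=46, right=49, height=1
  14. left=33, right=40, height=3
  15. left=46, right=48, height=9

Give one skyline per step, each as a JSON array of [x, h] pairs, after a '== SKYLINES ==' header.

== SKYLINES ==
[[36,3],[38,0]]
[[36,3],[38,16],[46,0]]
[[36,3],[38,16],[46,0]]
[[36,9],[38,16],[46,9],[47,0]]
[[36,18],[42,16],[46,9],[47,0]]
[[36,18],[42,16],[46,9],[47,0]]
[[30,9],[36,18],[42,16],[46,9],[47,0]]
[[25,4],[26,0],[30,9],[36,18],[42,16],[46,9],[47,0]]
[[25,4],[26,0],[30,9],[36,18],[42,16],[46,9],[47,0]]
[[25,4],[26,0],[30,9],[36,18],[42,16],[46,9],[47,0]]
[[6,16],[25,4],[26,0],[30,9],[36,18],[42,16],[46,9],[47,0]]
[[6,16],[25,4],[26,0],[30,9],[36,18],[42,16],[46,9],[47,0]]
[[6,16],[25,4],[26,0],[30,9],[36,18],[42,16],[46,9],[47,1],[49,0]]
[[6,16],[25,4],[26,0],[30,9],[36,18],[42,16],[46,9],[47,1],[49,0]]
[[6,16],[25,4],[26,0],[30,9],[36,18],[42,16],[46,9],[48,1],[49,0]]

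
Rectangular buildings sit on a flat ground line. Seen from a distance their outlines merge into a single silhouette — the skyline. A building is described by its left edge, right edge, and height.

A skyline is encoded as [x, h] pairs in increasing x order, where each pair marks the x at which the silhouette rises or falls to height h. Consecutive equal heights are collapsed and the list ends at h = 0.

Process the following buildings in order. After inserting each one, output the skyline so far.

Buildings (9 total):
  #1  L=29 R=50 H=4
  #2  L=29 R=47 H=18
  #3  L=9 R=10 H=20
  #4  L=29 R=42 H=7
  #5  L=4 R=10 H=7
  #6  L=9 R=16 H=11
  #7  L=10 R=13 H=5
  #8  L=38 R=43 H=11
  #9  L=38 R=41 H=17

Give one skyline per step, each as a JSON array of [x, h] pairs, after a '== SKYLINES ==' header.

== SKYLINES ==
[[29,4],[50,0]]
[[29,18],[47,4],[50,0]]
[[9,20],[10,0],[29,18],[47,4],[50,0]]
[[9,20],[10,0],[29,18],[47,4],[50,0]]
[[4,7],[9,20],[10,0],[29,18],[47,4],[50,0]]
[[4,7],[9,20],[10,11],[16,0],[29,18],[47,4],[50,0]]
[[4,7],[9,20],[10,11],[16,0],[29,18],[47,4],[50,0]]
[[4,7],[9,20],[10,11],[16,0],[29,18],[47,4],[50,0]]
[[4,7],[9,20],[10,11],[16,0],[29,18],[47,4],[50,0]]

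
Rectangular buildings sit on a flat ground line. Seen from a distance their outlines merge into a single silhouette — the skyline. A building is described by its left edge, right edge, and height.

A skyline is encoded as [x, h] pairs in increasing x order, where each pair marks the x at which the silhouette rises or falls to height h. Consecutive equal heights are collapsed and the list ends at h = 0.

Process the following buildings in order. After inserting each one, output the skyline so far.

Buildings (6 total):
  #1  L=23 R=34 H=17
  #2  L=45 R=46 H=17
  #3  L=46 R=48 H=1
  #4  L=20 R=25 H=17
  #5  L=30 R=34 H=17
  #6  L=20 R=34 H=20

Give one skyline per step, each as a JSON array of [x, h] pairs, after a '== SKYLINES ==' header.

== SKYLINES ==
[[23,17],[34,0]]
[[23,17],[34,0],[45,17],[46,0]]
[[23,17],[34,0],[45,17],[46,1],[48,0]]
[[20,17],[34,0],[45,17],[46,1],[48,0]]
[[20,17],[34,0],[45,17],[46,1],[48,0]]
[[20,20],[34,0],[45,17],[46,1],[48,0]]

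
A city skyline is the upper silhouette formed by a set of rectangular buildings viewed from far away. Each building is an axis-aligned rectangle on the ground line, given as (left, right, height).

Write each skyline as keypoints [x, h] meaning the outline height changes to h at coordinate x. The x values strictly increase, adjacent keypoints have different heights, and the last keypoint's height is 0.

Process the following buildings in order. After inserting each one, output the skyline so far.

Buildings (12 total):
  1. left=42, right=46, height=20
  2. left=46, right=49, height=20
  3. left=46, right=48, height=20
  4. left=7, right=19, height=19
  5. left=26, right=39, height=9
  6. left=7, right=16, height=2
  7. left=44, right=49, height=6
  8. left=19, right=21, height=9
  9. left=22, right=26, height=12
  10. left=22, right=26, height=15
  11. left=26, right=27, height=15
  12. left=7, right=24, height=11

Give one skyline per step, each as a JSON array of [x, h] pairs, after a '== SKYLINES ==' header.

== SKYLINES ==
[[42,20],[46,0]]
[[42,20],[49,0]]
[[42,20],[49,0]]
[[7,19],[19,0],[42,20],[49,0]]
[[7,19],[19,0],[26,9],[39,0],[42,20],[49,0]]
[[7,19],[19,0],[26,9],[39,0],[42,20],[49,0]]
[[7,19],[19,0],[26,9],[39,0],[42,20],[49,0]]
[[7,19],[19,9],[21,0],[26,9],[39,0],[42,20],[49,0]]
[[7,19],[19,9],[21,0],[22,12],[26,9],[39,0],[42,20],[49,0]]
[[7,19],[19,9],[21,0],[22,15],[26,9],[39,0],[42,20],[49,0]]
[[7,19],[19,9],[21,0],[22,15],[27,9],[39,0],[42,20],[49,0]]
[[7,19],[19,11],[22,15],[27,9],[39,0],[42,20],[49,0]]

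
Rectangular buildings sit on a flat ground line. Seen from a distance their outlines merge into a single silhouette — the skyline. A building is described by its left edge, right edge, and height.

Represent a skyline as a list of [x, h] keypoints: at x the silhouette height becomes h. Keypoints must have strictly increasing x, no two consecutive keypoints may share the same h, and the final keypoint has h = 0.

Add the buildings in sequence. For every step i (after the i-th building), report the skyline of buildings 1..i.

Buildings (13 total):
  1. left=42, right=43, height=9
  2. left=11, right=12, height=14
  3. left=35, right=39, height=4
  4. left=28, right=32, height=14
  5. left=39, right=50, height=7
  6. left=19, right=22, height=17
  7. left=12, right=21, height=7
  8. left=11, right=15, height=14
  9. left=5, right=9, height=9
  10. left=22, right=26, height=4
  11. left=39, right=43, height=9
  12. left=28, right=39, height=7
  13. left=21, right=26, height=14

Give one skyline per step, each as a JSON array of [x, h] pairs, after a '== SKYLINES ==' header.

== SKYLINES ==
[[42,9],[43,0]]
[[11,14],[12,0],[42,9],[43,0]]
[[11,14],[12,0],[35,4],[39,0],[42,9],[43,0]]
[[11,14],[12,0],[28,14],[32,0],[35,4],[39,0],[42,9],[43,0]]
[[11,14],[12,0],[28,14],[32,0],[35,4],[39,7],[42,9],[43,7],[50,0]]
[[11,14],[12,0],[19,17],[22,0],[28,14],[32,0],[35,4],[39,7],[42,9],[43,7],[50,0]]
[[11,14],[12,7],[19,17],[22,0],[28,14],[32,0],[35,4],[39,7],[42,9],[43,7],[50,0]]
[[11,14],[15,7],[19,17],[22,0],[28,14],[32,0],[35,4],[39,7],[42,9],[43,7],[50,0]]
[[5,9],[9,0],[11,14],[15,7],[19,17],[22,0],[28,14],[32,0],[35,4],[39,7],[42,9],[43,7],[50,0]]
[[5,9],[9,0],[11,14],[15,7],[19,17],[22,4],[26,0],[28,14],[32,0],[35,4],[39,7],[42,9],[43,7],[50,0]]
[[5,9],[9,0],[11,14],[15,7],[19,17],[22,4],[26,0],[28,14],[32,0],[35,4],[39,9],[43,7],[50,0]]
[[5,9],[9,0],[11,14],[15,7],[19,17],[22,4],[26,0],[28,14],[32,7],[39,9],[43,7],[50,0]]
[[5,9],[9,0],[11,14],[15,7],[19,17],[22,14],[26,0],[28,14],[32,7],[39,9],[43,7],[50,0]]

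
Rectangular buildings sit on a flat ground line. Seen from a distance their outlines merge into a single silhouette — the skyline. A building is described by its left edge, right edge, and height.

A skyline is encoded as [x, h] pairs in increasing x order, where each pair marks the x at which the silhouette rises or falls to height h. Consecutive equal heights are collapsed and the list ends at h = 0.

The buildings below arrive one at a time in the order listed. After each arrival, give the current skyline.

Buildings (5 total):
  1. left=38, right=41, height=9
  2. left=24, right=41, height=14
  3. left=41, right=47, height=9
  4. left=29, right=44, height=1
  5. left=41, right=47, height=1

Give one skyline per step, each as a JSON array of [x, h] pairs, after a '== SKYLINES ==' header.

== SKYLINES ==
[[38,9],[41,0]]
[[24,14],[41,0]]
[[24,14],[41,9],[47,0]]
[[24,14],[41,9],[47,0]]
[[24,14],[41,9],[47,0]]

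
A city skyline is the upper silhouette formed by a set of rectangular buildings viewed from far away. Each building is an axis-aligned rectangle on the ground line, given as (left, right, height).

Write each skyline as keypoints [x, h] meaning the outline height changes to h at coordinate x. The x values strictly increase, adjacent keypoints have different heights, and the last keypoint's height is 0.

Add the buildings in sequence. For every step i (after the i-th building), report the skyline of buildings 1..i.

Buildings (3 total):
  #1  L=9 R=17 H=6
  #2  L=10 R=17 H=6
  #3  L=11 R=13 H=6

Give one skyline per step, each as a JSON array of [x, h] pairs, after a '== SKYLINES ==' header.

== SKYLINES ==
[[9,6],[17,0]]
[[9,6],[17,0]]
[[9,6],[17,0]]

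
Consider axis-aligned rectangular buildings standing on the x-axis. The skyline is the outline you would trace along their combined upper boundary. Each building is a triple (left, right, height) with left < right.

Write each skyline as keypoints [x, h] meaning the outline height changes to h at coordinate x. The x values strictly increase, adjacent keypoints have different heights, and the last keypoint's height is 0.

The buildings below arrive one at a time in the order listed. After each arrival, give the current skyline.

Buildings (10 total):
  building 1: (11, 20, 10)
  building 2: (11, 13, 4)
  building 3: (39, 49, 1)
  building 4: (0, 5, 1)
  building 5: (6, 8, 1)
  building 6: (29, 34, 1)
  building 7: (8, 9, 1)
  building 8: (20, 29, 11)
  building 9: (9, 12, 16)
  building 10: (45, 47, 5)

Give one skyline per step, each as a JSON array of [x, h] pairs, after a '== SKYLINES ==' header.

== SKYLINES ==
[[11,10],[20,0]]
[[11,10],[20,0]]
[[11,10],[20,0],[39,1],[49,0]]
[[0,1],[5,0],[11,10],[20,0],[39,1],[49,0]]
[[0,1],[5,0],[6,1],[8,0],[11,10],[20,0],[39,1],[49,0]]
[[0,1],[5,0],[6,1],[8,0],[11,10],[20,0],[29,1],[34,0],[39,1],[49,0]]
[[0,1],[5,0],[6,1],[9,0],[11,10],[20,0],[29,1],[34,0],[39,1],[49,0]]
[[0,1],[5,0],[6,1],[9,0],[11,10],[20,11],[29,1],[34,0],[39,1],[49,0]]
[[0,1],[5,0],[6,1],[9,16],[12,10],[20,11],[29,1],[34,0],[39,1],[49,0]]
[[0,1],[5,0],[6,1],[9,16],[12,10],[20,11],[29,1],[34,0],[39,1],[45,5],[47,1],[49,0]]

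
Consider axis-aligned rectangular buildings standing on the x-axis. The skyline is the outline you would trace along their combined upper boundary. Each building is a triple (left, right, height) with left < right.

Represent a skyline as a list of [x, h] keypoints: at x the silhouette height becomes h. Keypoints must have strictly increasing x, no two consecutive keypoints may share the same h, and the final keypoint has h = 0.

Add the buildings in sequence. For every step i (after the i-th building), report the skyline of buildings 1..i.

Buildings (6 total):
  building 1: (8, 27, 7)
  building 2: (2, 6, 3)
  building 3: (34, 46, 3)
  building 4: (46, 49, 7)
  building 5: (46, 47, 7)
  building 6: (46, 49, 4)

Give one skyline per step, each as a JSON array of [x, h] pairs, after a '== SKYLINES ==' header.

== SKYLINES ==
[[8,7],[27,0]]
[[2,3],[6,0],[8,7],[27,0]]
[[2,3],[6,0],[8,7],[27,0],[34,3],[46,0]]
[[2,3],[6,0],[8,7],[27,0],[34,3],[46,7],[49,0]]
[[2,3],[6,0],[8,7],[27,0],[34,3],[46,7],[49,0]]
[[2,3],[6,0],[8,7],[27,0],[34,3],[46,7],[49,0]]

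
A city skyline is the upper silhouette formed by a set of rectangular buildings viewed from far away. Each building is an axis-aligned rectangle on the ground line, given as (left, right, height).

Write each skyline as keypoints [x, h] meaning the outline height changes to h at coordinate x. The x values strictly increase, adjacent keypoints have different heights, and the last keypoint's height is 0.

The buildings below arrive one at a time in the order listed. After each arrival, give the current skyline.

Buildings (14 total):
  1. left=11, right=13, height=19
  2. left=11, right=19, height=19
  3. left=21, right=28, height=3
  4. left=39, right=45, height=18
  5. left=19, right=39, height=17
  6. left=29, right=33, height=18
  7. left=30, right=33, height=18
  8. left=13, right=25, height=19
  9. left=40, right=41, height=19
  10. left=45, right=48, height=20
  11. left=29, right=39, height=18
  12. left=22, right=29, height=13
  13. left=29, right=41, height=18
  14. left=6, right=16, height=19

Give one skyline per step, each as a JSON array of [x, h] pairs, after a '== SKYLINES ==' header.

== SKYLINES ==
[[11,19],[13,0]]
[[11,19],[19,0]]
[[11,19],[19,0],[21,3],[28,0]]
[[11,19],[19,0],[21,3],[28,0],[39,18],[45,0]]
[[11,19],[19,17],[39,18],[45,0]]
[[11,19],[19,17],[29,18],[33,17],[39,18],[45,0]]
[[11,19],[19,17],[29,18],[33,17],[39,18],[45,0]]
[[11,19],[25,17],[29,18],[33,17],[39,18],[45,0]]
[[11,19],[25,17],[29,18],[33,17],[39,18],[40,19],[41,18],[45,0]]
[[11,19],[25,17],[29,18],[33,17],[39,18],[40,19],[41,18],[45,20],[48,0]]
[[11,19],[25,17],[29,18],[40,19],[41,18],[45,20],[48,0]]
[[11,19],[25,17],[29,18],[40,19],[41,18],[45,20],[48,0]]
[[11,19],[25,17],[29,18],[40,19],[41,18],[45,20],[48,0]]
[[6,19],[25,17],[29,18],[40,19],[41,18],[45,20],[48,0]]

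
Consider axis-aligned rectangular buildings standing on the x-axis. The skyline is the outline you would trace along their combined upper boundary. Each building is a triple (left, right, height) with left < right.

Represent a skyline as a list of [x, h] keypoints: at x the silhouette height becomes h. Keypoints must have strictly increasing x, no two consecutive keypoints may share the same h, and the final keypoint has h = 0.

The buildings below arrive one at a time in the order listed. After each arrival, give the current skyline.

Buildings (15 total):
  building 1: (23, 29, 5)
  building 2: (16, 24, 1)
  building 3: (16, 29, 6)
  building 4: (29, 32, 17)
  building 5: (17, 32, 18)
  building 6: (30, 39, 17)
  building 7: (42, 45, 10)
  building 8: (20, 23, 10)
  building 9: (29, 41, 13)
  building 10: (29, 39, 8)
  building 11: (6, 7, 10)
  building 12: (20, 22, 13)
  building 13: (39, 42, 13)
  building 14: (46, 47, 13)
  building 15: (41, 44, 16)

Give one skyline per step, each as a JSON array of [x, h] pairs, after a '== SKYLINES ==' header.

== SKYLINES ==
[[23,5],[29,0]]
[[16,1],[23,5],[29,0]]
[[16,6],[29,0]]
[[16,6],[29,17],[32,0]]
[[16,6],[17,18],[32,0]]
[[16,6],[17,18],[32,17],[39,0]]
[[16,6],[17,18],[32,17],[39,0],[42,10],[45,0]]
[[16,6],[17,18],[32,17],[39,0],[42,10],[45,0]]
[[16,6],[17,18],[32,17],[39,13],[41,0],[42,10],[45,0]]
[[16,6],[17,18],[32,17],[39,13],[41,0],[42,10],[45,0]]
[[6,10],[7,0],[16,6],[17,18],[32,17],[39,13],[41,0],[42,10],[45,0]]
[[6,10],[7,0],[16,6],[17,18],[32,17],[39,13],[41,0],[42,10],[45,0]]
[[6,10],[7,0],[16,6],[17,18],[32,17],[39,13],[42,10],[45,0]]
[[6,10],[7,0],[16,6],[17,18],[32,17],[39,13],[42,10],[45,0],[46,13],[47,0]]
[[6,10],[7,0],[16,6],[17,18],[32,17],[39,13],[41,16],[44,10],[45,0],[46,13],[47,0]]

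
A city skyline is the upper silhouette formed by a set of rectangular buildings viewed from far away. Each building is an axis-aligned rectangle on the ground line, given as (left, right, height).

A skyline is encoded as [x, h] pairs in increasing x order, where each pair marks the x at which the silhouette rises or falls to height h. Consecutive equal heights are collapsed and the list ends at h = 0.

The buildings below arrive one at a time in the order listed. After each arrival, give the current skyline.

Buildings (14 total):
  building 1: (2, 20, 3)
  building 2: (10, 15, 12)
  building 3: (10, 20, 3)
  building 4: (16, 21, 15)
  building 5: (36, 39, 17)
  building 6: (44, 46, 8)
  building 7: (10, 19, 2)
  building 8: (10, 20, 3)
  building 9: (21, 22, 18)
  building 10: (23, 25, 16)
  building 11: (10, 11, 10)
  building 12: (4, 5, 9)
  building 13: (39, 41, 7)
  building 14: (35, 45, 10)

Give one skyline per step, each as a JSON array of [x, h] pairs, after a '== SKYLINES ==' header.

== SKYLINES ==
[[2,3],[20,0]]
[[2,3],[10,12],[15,3],[20,0]]
[[2,3],[10,12],[15,3],[20,0]]
[[2,3],[10,12],[15,3],[16,15],[21,0]]
[[2,3],[10,12],[15,3],[16,15],[21,0],[36,17],[39,0]]
[[2,3],[10,12],[15,3],[16,15],[21,0],[36,17],[39,0],[44,8],[46,0]]
[[2,3],[10,12],[15,3],[16,15],[21,0],[36,17],[39,0],[44,8],[46,0]]
[[2,3],[10,12],[15,3],[16,15],[21,0],[36,17],[39,0],[44,8],[46,0]]
[[2,3],[10,12],[15,3],[16,15],[21,18],[22,0],[36,17],[39,0],[44,8],[46,0]]
[[2,3],[10,12],[15,3],[16,15],[21,18],[22,0],[23,16],[25,0],[36,17],[39,0],[44,8],[46,0]]
[[2,3],[10,12],[15,3],[16,15],[21,18],[22,0],[23,16],[25,0],[36,17],[39,0],[44,8],[46,0]]
[[2,3],[4,9],[5,3],[10,12],[15,3],[16,15],[21,18],[22,0],[23,16],[25,0],[36,17],[39,0],[44,8],[46,0]]
[[2,3],[4,9],[5,3],[10,12],[15,3],[16,15],[21,18],[22,0],[23,16],[25,0],[36,17],[39,7],[41,0],[44,8],[46,0]]
[[2,3],[4,9],[5,3],[10,12],[15,3],[16,15],[21,18],[22,0],[23,16],[25,0],[35,10],[36,17],[39,10],[45,8],[46,0]]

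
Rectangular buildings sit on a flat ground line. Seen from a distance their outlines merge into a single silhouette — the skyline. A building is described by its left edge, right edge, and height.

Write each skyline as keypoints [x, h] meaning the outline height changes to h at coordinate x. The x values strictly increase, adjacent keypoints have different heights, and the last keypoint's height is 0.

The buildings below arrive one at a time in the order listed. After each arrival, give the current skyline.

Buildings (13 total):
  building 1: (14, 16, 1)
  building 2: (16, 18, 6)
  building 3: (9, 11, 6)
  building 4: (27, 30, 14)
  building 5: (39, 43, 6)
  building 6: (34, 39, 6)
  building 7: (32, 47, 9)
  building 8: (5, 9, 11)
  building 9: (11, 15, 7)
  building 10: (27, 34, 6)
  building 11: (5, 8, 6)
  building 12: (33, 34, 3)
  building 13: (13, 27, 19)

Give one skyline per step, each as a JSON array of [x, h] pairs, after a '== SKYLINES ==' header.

== SKYLINES ==
[[14,1],[16,0]]
[[14,1],[16,6],[18,0]]
[[9,6],[11,0],[14,1],[16,6],[18,0]]
[[9,6],[11,0],[14,1],[16,6],[18,0],[27,14],[30,0]]
[[9,6],[11,0],[14,1],[16,6],[18,0],[27,14],[30,0],[39,6],[43,0]]
[[9,6],[11,0],[14,1],[16,6],[18,0],[27,14],[30,0],[34,6],[43,0]]
[[9,6],[11,0],[14,1],[16,6],[18,0],[27,14],[30,0],[32,9],[47,0]]
[[5,11],[9,6],[11,0],[14,1],[16,6],[18,0],[27,14],[30,0],[32,9],[47,0]]
[[5,11],[9,6],[11,7],[15,1],[16,6],[18,0],[27,14],[30,0],[32,9],[47,0]]
[[5,11],[9,6],[11,7],[15,1],[16,6],[18,0],[27,14],[30,6],[32,9],[47,0]]
[[5,11],[9,6],[11,7],[15,1],[16,6],[18,0],[27,14],[30,6],[32,9],[47,0]]
[[5,11],[9,6],[11,7],[15,1],[16,6],[18,0],[27,14],[30,6],[32,9],[47,0]]
[[5,11],[9,6],[11,7],[13,19],[27,14],[30,6],[32,9],[47,0]]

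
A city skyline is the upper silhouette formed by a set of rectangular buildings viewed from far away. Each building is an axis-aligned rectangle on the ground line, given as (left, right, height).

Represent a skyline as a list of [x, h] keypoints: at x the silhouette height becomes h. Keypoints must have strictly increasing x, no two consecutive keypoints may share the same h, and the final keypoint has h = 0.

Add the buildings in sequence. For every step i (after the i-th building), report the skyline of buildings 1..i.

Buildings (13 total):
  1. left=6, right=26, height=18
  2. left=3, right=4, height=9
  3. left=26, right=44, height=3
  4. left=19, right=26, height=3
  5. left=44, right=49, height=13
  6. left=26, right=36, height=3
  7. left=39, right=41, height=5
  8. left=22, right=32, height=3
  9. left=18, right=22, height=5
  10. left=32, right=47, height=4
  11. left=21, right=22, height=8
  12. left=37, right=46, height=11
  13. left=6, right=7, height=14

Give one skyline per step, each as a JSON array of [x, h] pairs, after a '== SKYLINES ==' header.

== SKYLINES ==
[[6,18],[26,0]]
[[3,9],[4,0],[6,18],[26,0]]
[[3,9],[4,0],[6,18],[26,3],[44,0]]
[[3,9],[4,0],[6,18],[26,3],[44,0]]
[[3,9],[4,0],[6,18],[26,3],[44,13],[49,0]]
[[3,9],[4,0],[6,18],[26,3],[44,13],[49,0]]
[[3,9],[4,0],[6,18],[26,3],[39,5],[41,3],[44,13],[49,0]]
[[3,9],[4,0],[6,18],[26,3],[39,5],[41,3],[44,13],[49,0]]
[[3,9],[4,0],[6,18],[26,3],[39,5],[41,3],[44,13],[49,0]]
[[3,9],[4,0],[6,18],[26,3],[32,4],[39,5],[41,4],[44,13],[49,0]]
[[3,9],[4,0],[6,18],[26,3],[32,4],[39,5],[41,4],[44,13],[49,0]]
[[3,9],[4,0],[6,18],[26,3],[32,4],[37,11],[44,13],[49,0]]
[[3,9],[4,0],[6,18],[26,3],[32,4],[37,11],[44,13],[49,0]]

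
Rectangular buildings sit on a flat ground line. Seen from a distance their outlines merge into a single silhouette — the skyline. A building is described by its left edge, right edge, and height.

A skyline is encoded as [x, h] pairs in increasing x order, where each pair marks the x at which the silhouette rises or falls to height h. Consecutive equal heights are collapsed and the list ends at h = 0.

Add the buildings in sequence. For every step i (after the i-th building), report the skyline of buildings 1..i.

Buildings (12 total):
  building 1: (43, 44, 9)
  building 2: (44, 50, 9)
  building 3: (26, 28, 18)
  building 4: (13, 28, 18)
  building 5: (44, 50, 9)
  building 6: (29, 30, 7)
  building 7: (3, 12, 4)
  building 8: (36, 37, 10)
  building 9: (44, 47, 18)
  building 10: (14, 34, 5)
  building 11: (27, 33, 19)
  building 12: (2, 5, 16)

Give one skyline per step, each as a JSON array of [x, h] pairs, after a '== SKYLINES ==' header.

== SKYLINES ==
[[43,9],[44,0]]
[[43,9],[50,0]]
[[26,18],[28,0],[43,9],[50,0]]
[[13,18],[28,0],[43,9],[50,0]]
[[13,18],[28,0],[43,9],[50,0]]
[[13,18],[28,0],[29,7],[30,0],[43,9],[50,0]]
[[3,4],[12,0],[13,18],[28,0],[29,7],[30,0],[43,9],[50,0]]
[[3,4],[12,0],[13,18],[28,0],[29,7],[30,0],[36,10],[37,0],[43,9],[50,0]]
[[3,4],[12,0],[13,18],[28,0],[29,7],[30,0],[36,10],[37,0],[43,9],[44,18],[47,9],[50,0]]
[[3,4],[12,0],[13,18],[28,5],[29,7],[30,5],[34,0],[36,10],[37,0],[43,9],[44,18],[47,9],[50,0]]
[[3,4],[12,0],[13,18],[27,19],[33,5],[34,0],[36,10],[37,0],[43,9],[44,18],[47,9],[50,0]]
[[2,16],[5,4],[12,0],[13,18],[27,19],[33,5],[34,0],[36,10],[37,0],[43,9],[44,18],[47,9],[50,0]]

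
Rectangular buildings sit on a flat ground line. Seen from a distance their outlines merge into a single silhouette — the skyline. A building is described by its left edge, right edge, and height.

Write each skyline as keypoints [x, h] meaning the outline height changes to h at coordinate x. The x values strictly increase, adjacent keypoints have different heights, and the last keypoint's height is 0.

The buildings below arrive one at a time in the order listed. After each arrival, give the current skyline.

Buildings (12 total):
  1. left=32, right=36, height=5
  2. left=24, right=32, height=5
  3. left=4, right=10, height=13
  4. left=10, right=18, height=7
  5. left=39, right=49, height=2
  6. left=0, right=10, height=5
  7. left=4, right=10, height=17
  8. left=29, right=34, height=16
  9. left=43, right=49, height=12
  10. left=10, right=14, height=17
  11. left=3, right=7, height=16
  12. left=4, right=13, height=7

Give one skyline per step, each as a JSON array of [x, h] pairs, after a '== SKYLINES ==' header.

== SKYLINES ==
[[32,5],[36,0]]
[[24,5],[36,0]]
[[4,13],[10,0],[24,5],[36,0]]
[[4,13],[10,7],[18,0],[24,5],[36,0]]
[[4,13],[10,7],[18,0],[24,5],[36,0],[39,2],[49,0]]
[[0,5],[4,13],[10,7],[18,0],[24,5],[36,0],[39,2],[49,0]]
[[0,5],[4,17],[10,7],[18,0],[24,5],[36,0],[39,2],[49,0]]
[[0,5],[4,17],[10,7],[18,0],[24,5],[29,16],[34,5],[36,0],[39,2],[49,0]]
[[0,5],[4,17],[10,7],[18,0],[24,5],[29,16],[34,5],[36,0],[39,2],[43,12],[49,0]]
[[0,5],[4,17],[14,7],[18,0],[24,5],[29,16],[34,5],[36,0],[39,2],[43,12],[49,0]]
[[0,5],[3,16],[4,17],[14,7],[18,0],[24,5],[29,16],[34,5],[36,0],[39,2],[43,12],[49,0]]
[[0,5],[3,16],[4,17],[14,7],[18,0],[24,5],[29,16],[34,5],[36,0],[39,2],[43,12],[49,0]]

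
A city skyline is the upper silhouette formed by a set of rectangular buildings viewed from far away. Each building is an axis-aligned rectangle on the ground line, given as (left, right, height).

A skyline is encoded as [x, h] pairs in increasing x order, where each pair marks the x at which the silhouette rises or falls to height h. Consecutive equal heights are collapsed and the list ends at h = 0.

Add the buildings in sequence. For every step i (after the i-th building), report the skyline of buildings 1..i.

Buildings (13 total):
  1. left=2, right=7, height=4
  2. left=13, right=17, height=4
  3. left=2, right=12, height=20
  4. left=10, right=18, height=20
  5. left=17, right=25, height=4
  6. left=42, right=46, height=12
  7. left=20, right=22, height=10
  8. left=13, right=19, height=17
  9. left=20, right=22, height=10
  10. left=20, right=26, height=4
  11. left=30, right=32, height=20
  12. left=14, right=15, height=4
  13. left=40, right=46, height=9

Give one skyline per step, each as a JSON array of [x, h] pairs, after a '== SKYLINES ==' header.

== SKYLINES ==
[[2,4],[7,0]]
[[2,4],[7,0],[13,4],[17,0]]
[[2,20],[12,0],[13,4],[17,0]]
[[2,20],[18,0]]
[[2,20],[18,4],[25,0]]
[[2,20],[18,4],[25,0],[42,12],[46,0]]
[[2,20],[18,4],[20,10],[22,4],[25,0],[42,12],[46,0]]
[[2,20],[18,17],[19,4],[20,10],[22,4],[25,0],[42,12],[46,0]]
[[2,20],[18,17],[19,4],[20,10],[22,4],[25,0],[42,12],[46,0]]
[[2,20],[18,17],[19,4],[20,10],[22,4],[26,0],[42,12],[46,0]]
[[2,20],[18,17],[19,4],[20,10],[22,4],[26,0],[30,20],[32,0],[42,12],[46,0]]
[[2,20],[18,17],[19,4],[20,10],[22,4],[26,0],[30,20],[32,0],[42,12],[46,0]]
[[2,20],[18,17],[19,4],[20,10],[22,4],[26,0],[30,20],[32,0],[40,9],[42,12],[46,0]]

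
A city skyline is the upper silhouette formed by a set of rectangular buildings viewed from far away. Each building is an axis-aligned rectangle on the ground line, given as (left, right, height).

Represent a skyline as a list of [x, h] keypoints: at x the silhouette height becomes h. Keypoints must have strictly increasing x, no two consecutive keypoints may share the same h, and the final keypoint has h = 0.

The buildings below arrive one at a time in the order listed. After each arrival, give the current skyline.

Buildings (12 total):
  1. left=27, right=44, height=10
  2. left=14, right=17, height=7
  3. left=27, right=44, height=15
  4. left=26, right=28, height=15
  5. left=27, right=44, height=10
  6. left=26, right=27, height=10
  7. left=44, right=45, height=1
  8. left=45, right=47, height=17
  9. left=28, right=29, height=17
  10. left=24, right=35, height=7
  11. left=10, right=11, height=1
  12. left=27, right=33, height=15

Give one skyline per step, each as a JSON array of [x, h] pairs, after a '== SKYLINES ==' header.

== SKYLINES ==
[[27,10],[44,0]]
[[14,7],[17,0],[27,10],[44,0]]
[[14,7],[17,0],[27,15],[44,0]]
[[14,7],[17,0],[26,15],[44,0]]
[[14,7],[17,0],[26,15],[44,0]]
[[14,7],[17,0],[26,15],[44,0]]
[[14,7],[17,0],[26,15],[44,1],[45,0]]
[[14,7],[17,0],[26,15],[44,1],[45,17],[47,0]]
[[14,7],[17,0],[26,15],[28,17],[29,15],[44,1],[45,17],[47,0]]
[[14,7],[17,0],[24,7],[26,15],[28,17],[29,15],[44,1],[45,17],[47,0]]
[[10,1],[11,0],[14,7],[17,0],[24,7],[26,15],[28,17],[29,15],[44,1],[45,17],[47,0]]
[[10,1],[11,0],[14,7],[17,0],[24,7],[26,15],[28,17],[29,15],[44,1],[45,17],[47,0]]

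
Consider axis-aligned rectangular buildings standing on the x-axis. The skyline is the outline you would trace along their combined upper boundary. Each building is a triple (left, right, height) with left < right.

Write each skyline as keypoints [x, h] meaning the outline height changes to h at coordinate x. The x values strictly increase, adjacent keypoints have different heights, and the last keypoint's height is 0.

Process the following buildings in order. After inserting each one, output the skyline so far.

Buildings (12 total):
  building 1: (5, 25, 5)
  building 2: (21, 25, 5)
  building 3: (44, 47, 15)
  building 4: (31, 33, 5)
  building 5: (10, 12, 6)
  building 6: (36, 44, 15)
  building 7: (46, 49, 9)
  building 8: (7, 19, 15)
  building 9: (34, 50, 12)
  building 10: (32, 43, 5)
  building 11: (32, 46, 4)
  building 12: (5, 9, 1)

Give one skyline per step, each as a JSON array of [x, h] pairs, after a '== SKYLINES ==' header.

== SKYLINES ==
[[5,5],[25,0]]
[[5,5],[25,0]]
[[5,5],[25,0],[44,15],[47,0]]
[[5,5],[25,0],[31,5],[33,0],[44,15],[47,0]]
[[5,5],[10,6],[12,5],[25,0],[31,5],[33,0],[44,15],[47,0]]
[[5,5],[10,6],[12,5],[25,0],[31,5],[33,0],[36,15],[47,0]]
[[5,5],[10,6],[12,5],[25,0],[31,5],[33,0],[36,15],[47,9],[49,0]]
[[5,5],[7,15],[19,5],[25,0],[31,5],[33,0],[36,15],[47,9],[49,0]]
[[5,5],[7,15],[19,5],[25,0],[31,5],[33,0],[34,12],[36,15],[47,12],[50,0]]
[[5,5],[7,15],[19,5],[25,0],[31,5],[34,12],[36,15],[47,12],[50,0]]
[[5,5],[7,15],[19,5],[25,0],[31,5],[34,12],[36,15],[47,12],[50,0]]
[[5,5],[7,15],[19,5],[25,0],[31,5],[34,12],[36,15],[47,12],[50,0]]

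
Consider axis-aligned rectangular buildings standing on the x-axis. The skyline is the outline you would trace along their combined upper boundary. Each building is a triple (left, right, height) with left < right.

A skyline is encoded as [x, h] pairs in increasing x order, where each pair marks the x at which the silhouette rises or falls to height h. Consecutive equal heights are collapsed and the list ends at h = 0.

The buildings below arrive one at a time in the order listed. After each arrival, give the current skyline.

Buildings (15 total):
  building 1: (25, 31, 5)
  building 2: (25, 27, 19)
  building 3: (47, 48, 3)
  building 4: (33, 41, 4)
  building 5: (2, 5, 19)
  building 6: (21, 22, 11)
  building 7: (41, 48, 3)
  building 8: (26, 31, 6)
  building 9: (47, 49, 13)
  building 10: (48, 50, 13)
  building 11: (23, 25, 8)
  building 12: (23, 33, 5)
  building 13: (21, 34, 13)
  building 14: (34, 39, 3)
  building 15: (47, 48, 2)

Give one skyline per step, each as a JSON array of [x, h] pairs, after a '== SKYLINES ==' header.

== SKYLINES ==
[[25,5],[31,0]]
[[25,19],[27,5],[31,0]]
[[25,19],[27,5],[31,0],[47,3],[48,0]]
[[25,19],[27,5],[31,0],[33,4],[41,0],[47,3],[48,0]]
[[2,19],[5,0],[25,19],[27,5],[31,0],[33,4],[41,0],[47,3],[48,0]]
[[2,19],[5,0],[21,11],[22,0],[25,19],[27,5],[31,0],[33,4],[41,0],[47,3],[48,0]]
[[2,19],[5,0],[21,11],[22,0],[25,19],[27,5],[31,0],[33,4],[41,3],[48,0]]
[[2,19],[5,0],[21,11],[22,0],[25,19],[27,6],[31,0],[33,4],[41,3],[48,0]]
[[2,19],[5,0],[21,11],[22,0],[25,19],[27,6],[31,0],[33,4],[41,3],[47,13],[49,0]]
[[2,19],[5,0],[21,11],[22,0],[25,19],[27,6],[31,0],[33,4],[41,3],[47,13],[50,0]]
[[2,19],[5,0],[21,11],[22,0],[23,8],[25,19],[27,6],[31,0],[33,4],[41,3],[47,13],[50,0]]
[[2,19],[5,0],[21,11],[22,0],[23,8],[25,19],[27,6],[31,5],[33,4],[41,3],[47,13],[50,0]]
[[2,19],[5,0],[21,13],[25,19],[27,13],[34,4],[41,3],[47,13],[50,0]]
[[2,19],[5,0],[21,13],[25,19],[27,13],[34,4],[41,3],[47,13],[50,0]]
[[2,19],[5,0],[21,13],[25,19],[27,13],[34,4],[41,3],[47,13],[50,0]]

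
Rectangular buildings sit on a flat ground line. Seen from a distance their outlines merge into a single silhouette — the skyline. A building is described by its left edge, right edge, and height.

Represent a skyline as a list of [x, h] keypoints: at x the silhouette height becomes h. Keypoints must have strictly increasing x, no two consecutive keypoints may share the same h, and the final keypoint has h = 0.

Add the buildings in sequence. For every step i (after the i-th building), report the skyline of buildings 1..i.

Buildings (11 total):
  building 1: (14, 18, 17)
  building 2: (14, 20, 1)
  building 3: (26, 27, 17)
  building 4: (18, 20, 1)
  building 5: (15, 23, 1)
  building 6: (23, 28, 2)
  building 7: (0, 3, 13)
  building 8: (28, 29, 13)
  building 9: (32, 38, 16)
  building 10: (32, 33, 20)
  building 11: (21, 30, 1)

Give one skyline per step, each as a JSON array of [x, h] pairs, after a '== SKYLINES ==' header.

== SKYLINES ==
[[14,17],[18,0]]
[[14,17],[18,1],[20,0]]
[[14,17],[18,1],[20,0],[26,17],[27,0]]
[[14,17],[18,1],[20,0],[26,17],[27,0]]
[[14,17],[18,1],[23,0],[26,17],[27,0]]
[[14,17],[18,1],[23,2],[26,17],[27,2],[28,0]]
[[0,13],[3,0],[14,17],[18,1],[23,2],[26,17],[27,2],[28,0]]
[[0,13],[3,0],[14,17],[18,1],[23,2],[26,17],[27,2],[28,13],[29,0]]
[[0,13],[3,0],[14,17],[18,1],[23,2],[26,17],[27,2],[28,13],[29,0],[32,16],[38,0]]
[[0,13],[3,0],[14,17],[18,1],[23,2],[26,17],[27,2],[28,13],[29,0],[32,20],[33,16],[38,0]]
[[0,13],[3,0],[14,17],[18,1],[23,2],[26,17],[27,2],[28,13],[29,1],[30,0],[32,20],[33,16],[38,0]]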